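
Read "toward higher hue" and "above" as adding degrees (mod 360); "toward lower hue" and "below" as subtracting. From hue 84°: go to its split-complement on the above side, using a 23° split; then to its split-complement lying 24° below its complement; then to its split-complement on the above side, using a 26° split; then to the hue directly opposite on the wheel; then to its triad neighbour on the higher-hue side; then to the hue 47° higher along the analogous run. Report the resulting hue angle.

84 + 203 = 287°   (split-comp 23° ↑)
287 + 156 = 443 → 443 − 360 = 83°   (split-comp 24° ↓)
83 + 206 = 289°   (split-comp 26° ↑)
289 + 180 = 469 → 469 − 360 = 109°   (complement)
109 + 120 = 229°   (triadic ↑)
229 + 47 = 276°   (analog 47° ↑)

276°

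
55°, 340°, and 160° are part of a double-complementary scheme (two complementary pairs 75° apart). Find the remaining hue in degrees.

A rectangular tetradic uses two complementary pairs 75° apart: offsets 0°, 75°, 180°, 255°.
Among {55°, 160°, 340°}, 160° and 340° are a 180° pair.
The remaining hue 55° needs its own complement: 55 + 180 = 235°

235°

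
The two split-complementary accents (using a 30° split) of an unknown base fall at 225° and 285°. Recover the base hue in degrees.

75°

The accents sit 30° either side of the complement, so the complement is their short-arc midpoint on the wheel.
Short-arc midpoint of 225° and 285°: 255°.
Base is 180° from the complement: 255 − 180 = 75°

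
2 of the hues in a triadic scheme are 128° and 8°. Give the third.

248°

A triad places three hues 120° apart.
The full set through 8° is {8°, 128°, 248°}.
Given {8°, 128°}, the missing hue is 248°.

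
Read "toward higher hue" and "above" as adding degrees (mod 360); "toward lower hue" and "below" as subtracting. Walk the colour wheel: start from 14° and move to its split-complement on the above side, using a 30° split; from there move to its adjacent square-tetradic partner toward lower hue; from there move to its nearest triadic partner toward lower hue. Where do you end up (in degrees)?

split-comp 30° ↑ +210°: 14 + 210 = 224°
square ↓ −90°: 224 − 90 = 134°
triadic ↓ −120°: 134 − 120 = 14°

14°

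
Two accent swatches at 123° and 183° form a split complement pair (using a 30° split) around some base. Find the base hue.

The accents sit 30° either side of the complement, so the complement is their short-arc midpoint on the wheel.
Short-arc midpoint of 123° and 183°: 153°.
Base is 180° from the complement: 153 − 180 = -27 → -27 + 360 = 333°

333°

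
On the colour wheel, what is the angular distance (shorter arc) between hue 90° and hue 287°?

163°

|90 − 287| = 197.
The shorter arc is 360 − 197 = 163°.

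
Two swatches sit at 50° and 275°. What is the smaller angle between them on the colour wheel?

135°

|50 − 275| = 225.
The shorter arc is 360 − 225 = 135°.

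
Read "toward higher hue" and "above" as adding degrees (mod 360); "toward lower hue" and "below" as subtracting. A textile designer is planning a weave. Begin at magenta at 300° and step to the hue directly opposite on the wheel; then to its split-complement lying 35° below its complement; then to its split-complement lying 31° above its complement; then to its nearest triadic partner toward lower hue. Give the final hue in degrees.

+180° (complement): 300 + 180 = 480 → 480 − 360 = 120°
+145° (split-comp 35° ↓): 120 + 145 = 265°
+211° (split-comp 31° ↑): 265 + 211 = 476 → 476 − 360 = 116°
−120° (triadic ↓): 116 − 120 = -4 → -4 + 360 = 356°

356°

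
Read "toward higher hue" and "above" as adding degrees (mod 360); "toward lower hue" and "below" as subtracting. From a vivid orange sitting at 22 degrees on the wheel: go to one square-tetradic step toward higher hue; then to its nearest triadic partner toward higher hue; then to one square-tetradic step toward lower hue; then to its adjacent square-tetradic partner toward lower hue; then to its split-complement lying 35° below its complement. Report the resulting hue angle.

22 + 90 = 112°   (square ↑)
112 + 120 = 232°   (triadic ↑)
232 − 90 = 142°   (square ↓)
142 − 90 = 52°   (square ↓)
52 + 145 = 197°   (split-comp 35° ↓)

197°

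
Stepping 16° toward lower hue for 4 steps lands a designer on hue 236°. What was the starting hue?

300°

4 steps of 16° (toward lower hue) give a net shift of −64°.
Start = end − shift: 236 + 64 = 300°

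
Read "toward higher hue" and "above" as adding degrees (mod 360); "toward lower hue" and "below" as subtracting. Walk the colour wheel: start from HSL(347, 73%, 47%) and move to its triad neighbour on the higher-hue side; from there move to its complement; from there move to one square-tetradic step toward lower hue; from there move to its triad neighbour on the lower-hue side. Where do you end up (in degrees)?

+120° (triadic ↑): 347 + 120 = 467 → 467 − 360 = 107°
+180° (complement): 107 + 180 = 287°
−90° (square ↓): 287 − 90 = 197°
−120° (triadic ↓): 197 − 120 = 77°

77°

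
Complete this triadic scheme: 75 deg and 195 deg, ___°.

A triad places three hues 120° apart.
The full set through 75° is {75°, 195°, 315°}.
Given {75°, 195°}, the missing hue is 315°.

315°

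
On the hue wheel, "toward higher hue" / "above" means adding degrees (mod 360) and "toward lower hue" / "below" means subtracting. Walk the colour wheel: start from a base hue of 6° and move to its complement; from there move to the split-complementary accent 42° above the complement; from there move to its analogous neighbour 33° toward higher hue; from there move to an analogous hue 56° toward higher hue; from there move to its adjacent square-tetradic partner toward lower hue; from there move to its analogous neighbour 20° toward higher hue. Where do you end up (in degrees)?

+180° (complement): 6 + 180 = 186°
+222° (split-comp 42° ↑): 186 + 222 = 408 → 408 − 360 = 48°
+33° (analog 33° ↑): 48 + 33 = 81°
+56° (analog 56° ↑): 81 + 56 = 137°
−90° (square ↓): 137 − 90 = 47°
+20° (analog 20° ↑): 47 + 20 = 67°

67°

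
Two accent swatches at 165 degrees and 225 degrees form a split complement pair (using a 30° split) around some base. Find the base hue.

The accents sit 30° either side of the complement, so the complement is their short-arc midpoint on the wheel.
Short-arc midpoint of 165° and 225°: 195°.
Base is 180° from the complement: 195 − 180 = 15°

15°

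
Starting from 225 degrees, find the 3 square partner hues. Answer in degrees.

A square tetradic scheme places four hues every 90°.
225 + 90 = 315°
225 + 180 = 405 → 405 − 360 = 45°
225 + 270 = 495 → 495 − 360 = 135°

315°, 45°, 135°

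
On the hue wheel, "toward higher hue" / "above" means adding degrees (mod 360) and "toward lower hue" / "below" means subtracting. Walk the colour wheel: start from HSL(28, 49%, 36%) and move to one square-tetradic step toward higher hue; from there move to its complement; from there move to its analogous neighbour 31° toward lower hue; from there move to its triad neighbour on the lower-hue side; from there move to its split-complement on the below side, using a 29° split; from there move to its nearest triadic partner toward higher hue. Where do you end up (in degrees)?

58°

28 + 90 = 118°   (square ↑)
118 + 180 = 298°   (complement)
298 − 31 = 267°   (analog 31° ↓)
267 − 120 = 147°   (triadic ↓)
147 + 151 = 298°   (split-comp 29° ↓)
298 + 120 = 418 → 418 − 360 = 58°   (triadic ↑)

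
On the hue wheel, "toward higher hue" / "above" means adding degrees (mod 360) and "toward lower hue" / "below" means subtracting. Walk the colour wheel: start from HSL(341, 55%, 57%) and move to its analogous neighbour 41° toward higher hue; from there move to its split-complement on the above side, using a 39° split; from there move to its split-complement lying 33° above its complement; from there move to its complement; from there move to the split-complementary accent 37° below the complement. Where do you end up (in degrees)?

analog 41° ↑ +41°: 341 + 41 = 382 → 382 − 360 = 22°
split-comp 39° ↑ +219°: 22 + 219 = 241°
split-comp 33° ↑ +213°: 241 + 213 = 454 → 454 − 360 = 94°
complement +180°: 94 + 180 = 274°
split-comp 37° ↓ +143°: 274 + 143 = 417 → 417 − 360 = 57°

57°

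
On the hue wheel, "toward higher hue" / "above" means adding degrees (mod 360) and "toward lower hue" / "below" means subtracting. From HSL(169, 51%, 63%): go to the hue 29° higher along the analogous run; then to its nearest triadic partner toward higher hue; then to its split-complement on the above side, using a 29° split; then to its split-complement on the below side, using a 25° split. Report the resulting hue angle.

+29° (analog 29° ↑): 169 + 29 = 198°
+120° (triadic ↑): 198 + 120 = 318°
+209° (split-comp 29° ↑): 318 + 209 = 527 → 527 − 360 = 167°
+155° (split-comp 25° ↓): 167 + 155 = 322°

322°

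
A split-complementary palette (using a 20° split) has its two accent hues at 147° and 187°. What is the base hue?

The accents sit 20° either side of the complement, so the complement is their short-arc midpoint on the wheel.
Short-arc midpoint of 147° and 187°: 167°.
Base is 180° from the complement: 167 − 180 = -13 → -13 + 360 = 347°

347°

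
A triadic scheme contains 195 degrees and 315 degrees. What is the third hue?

A triad spaces three hues 120° apart.
The full set is {75°, 195°, 315°}.

75°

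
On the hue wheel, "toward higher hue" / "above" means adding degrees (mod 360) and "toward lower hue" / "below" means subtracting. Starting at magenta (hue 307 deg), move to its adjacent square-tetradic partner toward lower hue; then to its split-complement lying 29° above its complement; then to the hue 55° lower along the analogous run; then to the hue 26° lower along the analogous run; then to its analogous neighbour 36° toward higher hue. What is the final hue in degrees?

−90° (square ↓): 307 − 90 = 217°
+209° (split-comp 29° ↑): 217 + 209 = 426 → 426 − 360 = 66°
−55° (analog 55° ↓): 66 − 55 = 11°
−26° (analog 26° ↓): 11 − 26 = -15 → -15 + 360 = 345°
+36° (analog 36° ↑): 345 + 36 = 381 → 381 − 360 = 21°

21°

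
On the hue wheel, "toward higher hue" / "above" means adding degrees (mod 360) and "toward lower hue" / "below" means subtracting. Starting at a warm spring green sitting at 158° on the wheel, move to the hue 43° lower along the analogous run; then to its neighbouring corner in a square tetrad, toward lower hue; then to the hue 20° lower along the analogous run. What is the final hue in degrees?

5°

158 − 43 = 115°   (analog 43° ↓)
115 − 90 = 25°   (square ↓)
25 − 20 = 5°   (analog 20° ↓)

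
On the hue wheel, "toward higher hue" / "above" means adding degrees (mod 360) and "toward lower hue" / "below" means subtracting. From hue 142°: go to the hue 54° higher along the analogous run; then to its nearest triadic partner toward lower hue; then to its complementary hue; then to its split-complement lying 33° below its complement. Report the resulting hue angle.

+54° (analog 54° ↑): 142 + 54 = 196°
−120° (triadic ↓): 196 − 120 = 76°
+180° (complement): 76 + 180 = 256°
+147° (split-comp 33° ↓): 256 + 147 = 403 → 403 − 360 = 43°

43°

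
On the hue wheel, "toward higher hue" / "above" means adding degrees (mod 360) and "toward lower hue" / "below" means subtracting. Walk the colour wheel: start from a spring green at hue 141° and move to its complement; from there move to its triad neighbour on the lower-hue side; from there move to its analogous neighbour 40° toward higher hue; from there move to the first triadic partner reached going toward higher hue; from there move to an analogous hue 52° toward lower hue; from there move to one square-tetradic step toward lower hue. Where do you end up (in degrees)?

complement +180°: 141 + 180 = 321°
triadic ↓ −120°: 321 − 120 = 201°
analog 40° ↑ +40°: 201 + 40 = 241°
triadic ↑ +120°: 241 + 120 = 361 → 361 − 360 = 1°
analog 52° ↓ −52°: 1 − 52 = -51 → -51 + 360 = 309°
square ↓ −90°: 309 − 90 = 219°

219°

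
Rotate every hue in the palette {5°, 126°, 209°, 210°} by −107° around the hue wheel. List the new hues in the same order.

258°, 19°, 102°, 103°

5 − 107 = -102 → -102 + 360 = 258°
126 − 107 = 19°
209 − 107 = 102°
210 − 107 = 103°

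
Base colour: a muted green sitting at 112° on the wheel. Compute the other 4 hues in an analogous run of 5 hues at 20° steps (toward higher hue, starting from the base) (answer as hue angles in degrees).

132°, 152°, 172°, and 192°

Analogous hues sit every 20° along the wheel.
112 + 20 = 132°
112 + 40 = 152°
112 + 60 = 172°
112 + 80 = 192°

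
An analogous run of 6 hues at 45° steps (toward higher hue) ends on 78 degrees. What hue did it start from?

5 steps of 45° (toward higher hue) give a net shift of +225°.
Start = end − shift: 78 − 225 = -147 → -147 + 360 = 213°

213°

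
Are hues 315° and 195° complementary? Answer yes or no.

no

Angular distance: |315 − 195| = 120 = 120°.
Complementary requires 180°.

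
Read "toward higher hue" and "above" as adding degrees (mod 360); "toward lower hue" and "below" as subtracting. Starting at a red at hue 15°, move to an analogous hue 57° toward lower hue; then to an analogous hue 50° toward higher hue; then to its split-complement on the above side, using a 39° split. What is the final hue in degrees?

227°

analog 57° ↓ −57°: 15 − 57 = -42 → -42 + 360 = 318°
analog 50° ↑ +50°: 318 + 50 = 368 → 368 − 360 = 8°
split-comp 39° ↑ +219°: 8 + 219 = 227°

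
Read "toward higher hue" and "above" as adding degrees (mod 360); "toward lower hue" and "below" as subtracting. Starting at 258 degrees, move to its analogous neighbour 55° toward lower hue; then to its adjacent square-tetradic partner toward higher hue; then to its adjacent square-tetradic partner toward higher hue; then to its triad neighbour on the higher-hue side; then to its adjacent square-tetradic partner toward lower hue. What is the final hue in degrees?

258 − 55 = 203°   (analog 55° ↓)
203 + 90 = 293°   (square ↑)
293 + 90 = 383 → 383 − 360 = 23°   (square ↑)
23 + 120 = 143°   (triadic ↑)
143 − 90 = 53°   (square ↓)

53°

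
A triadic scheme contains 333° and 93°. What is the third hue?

213°

A triad spaces three hues 120° apart.
The full set is {93°, 213°, 333°}.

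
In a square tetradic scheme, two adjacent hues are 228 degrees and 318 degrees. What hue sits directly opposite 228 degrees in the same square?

A square tetradic scheme places four hues 90° apart; opposite corners are 180° apart.
228 + 180 = 408 → 408 − 360 = 48°

48°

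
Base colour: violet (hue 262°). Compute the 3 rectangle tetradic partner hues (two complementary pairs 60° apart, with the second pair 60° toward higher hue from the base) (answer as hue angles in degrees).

A rectangular tetradic uses two complementary pairs 60° apart: offsets 0°, 60°, 180°, 240°.
262 + 60 = 322°
262 + 180 = 442 → 442 − 360 = 82°
262 + 240 = 502 → 502 − 360 = 142°

322°, 82° and 142°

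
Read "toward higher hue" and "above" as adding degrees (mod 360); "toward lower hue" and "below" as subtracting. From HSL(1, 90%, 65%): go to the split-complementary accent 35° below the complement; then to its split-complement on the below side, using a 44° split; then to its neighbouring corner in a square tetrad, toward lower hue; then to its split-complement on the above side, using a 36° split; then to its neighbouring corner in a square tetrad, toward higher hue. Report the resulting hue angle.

split-comp 35° ↓ +145°: 1 + 145 = 146°
split-comp 44° ↓ +136°: 146 + 136 = 282°
square ↓ −90°: 282 − 90 = 192°
split-comp 36° ↑ +216°: 192 + 216 = 408 → 408 − 360 = 48°
square ↑ +90°: 48 + 90 = 138°

138°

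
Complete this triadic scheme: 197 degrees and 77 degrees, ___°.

317°

A triad places three hues 120° apart.
The full set through 77° is {77°, 197°, 317°}.
Given {77°, 197°}, the missing hue is 317°.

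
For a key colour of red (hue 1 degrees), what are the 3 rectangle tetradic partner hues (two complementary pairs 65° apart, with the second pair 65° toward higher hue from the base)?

A rectangular tetradic uses two complementary pairs 65° apart: offsets 0°, 65°, 180°, 245°.
1 + 65 = 66°
1 + 180 = 181°
1 + 245 = 246°

66°, 181°, and 246°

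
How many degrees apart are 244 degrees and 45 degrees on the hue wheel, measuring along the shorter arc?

|244 − 45| = 199.
The shorter arc is 360 − 199 = 161°.

161°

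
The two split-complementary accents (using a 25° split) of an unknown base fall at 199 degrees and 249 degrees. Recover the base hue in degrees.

44°

The accents sit 25° either side of the complement, so the complement is their short-arc midpoint on the wheel.
Short-arc midpoint of 199° and 249°: 224°.
Base is 180° from the complement: 224 − 180 = 44°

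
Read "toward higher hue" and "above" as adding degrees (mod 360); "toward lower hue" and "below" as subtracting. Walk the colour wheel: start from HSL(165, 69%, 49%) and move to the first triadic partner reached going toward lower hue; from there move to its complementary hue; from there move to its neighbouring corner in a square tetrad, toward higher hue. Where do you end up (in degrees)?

−120° (triadic ↓): 165 − 120 = 45°
+180° (complement): 45 + 180 = 225°
+90° (square ↑): 225 + 90 = 315°

315°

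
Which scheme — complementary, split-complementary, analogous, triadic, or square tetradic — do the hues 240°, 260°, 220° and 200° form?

analogous

Sort the hues: 200°, 220°, 240°, 260°.
Successive gaps around the wheel: 20°, 20°, 20°, 300°.
A run of hues at equal small steps (20°) with one large closing gap is an analogous group.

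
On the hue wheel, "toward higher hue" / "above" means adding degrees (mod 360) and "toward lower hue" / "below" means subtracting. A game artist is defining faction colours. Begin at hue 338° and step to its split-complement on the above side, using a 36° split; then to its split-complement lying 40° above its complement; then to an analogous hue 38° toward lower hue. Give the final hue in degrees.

338 + 216 = 554 → 554 − 360 = 194°   (split-comp 36° ↑)
194 + 220 = 414 → 414 − 360 = 54°   (split-comp 40° ↑)
54 − 38 = 16°   (analog 38° ↓)

16°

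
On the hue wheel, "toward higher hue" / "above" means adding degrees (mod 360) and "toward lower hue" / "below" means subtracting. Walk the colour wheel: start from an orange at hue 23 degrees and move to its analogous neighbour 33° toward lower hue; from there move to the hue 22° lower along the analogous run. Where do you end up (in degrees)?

23 − 33 = -10 → -10 + 360 = 350°   (analog 33° ↓)
350 − 22 = 328°   (analog 22° ↓)

328°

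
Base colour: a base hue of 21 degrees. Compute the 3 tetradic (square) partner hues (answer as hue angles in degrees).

A square tetradic scheme places four hues every 90°.
21 + 90 = 111°
21 + 180 = 201°
21 + 270 = 291°

111°, 201°, and 291°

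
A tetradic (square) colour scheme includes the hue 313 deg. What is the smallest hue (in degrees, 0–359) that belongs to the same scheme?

A square tetradic scheme places four hues every 90°.
The full set through 313° is {43°, 133°, 223°, 313°}.

43°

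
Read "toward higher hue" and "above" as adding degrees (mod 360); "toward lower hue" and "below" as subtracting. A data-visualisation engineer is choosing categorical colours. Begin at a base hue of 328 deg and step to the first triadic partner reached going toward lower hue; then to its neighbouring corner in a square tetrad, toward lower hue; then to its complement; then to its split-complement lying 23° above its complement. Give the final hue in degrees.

141°

328 − 120 = 208°   (triadic ↓)
208 − 90 = 118°   (square ↓)
118 + 180 = 298°   (complement)
298 + 203 = 501 → 501 − 360 = 141°   (split-comp 23° ↑)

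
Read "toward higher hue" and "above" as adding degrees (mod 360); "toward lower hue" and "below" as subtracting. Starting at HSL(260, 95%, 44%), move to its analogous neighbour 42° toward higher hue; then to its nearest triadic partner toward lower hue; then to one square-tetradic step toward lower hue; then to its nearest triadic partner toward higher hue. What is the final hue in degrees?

analog 42° ↑ +42°: 260 + 42 = 302°
triadic ↓ −120°: 302 − 120 = 182°
square ↓ −90°: 182 − 90 = 92°
triadic ↑ +120°: 92 + 120 = 212°

212°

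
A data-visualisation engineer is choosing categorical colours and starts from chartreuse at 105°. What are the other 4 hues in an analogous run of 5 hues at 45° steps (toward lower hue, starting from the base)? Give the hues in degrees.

60°, 15°, 330° and 285°

Analogous hues sit every 45° along the wheel.
105 − 45 = 60°
105 − 90 = 15°
105 − 135 = -30 → -30 + 360 = 330°
105 − 180 = -75 → -75 + 360 = 285°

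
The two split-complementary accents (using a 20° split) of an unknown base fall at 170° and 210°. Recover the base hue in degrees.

The accents sit 20° either side of the complement, so the complement is their short-arc midpoint on the wheel.
Short-arc midpoint of 170° and 210°: 190°.
Base is 180° from the complement: 190 − 180 = 10°

10°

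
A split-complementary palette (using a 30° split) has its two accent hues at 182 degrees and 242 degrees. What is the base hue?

32°

The accents sit 30° either side of the complement, so the complement is their short-arc midpoint on the wheel.
Short-arc midpoint of 182° and 242°: 212°.
Base is 180° from the complement: 212 − 180 = 32°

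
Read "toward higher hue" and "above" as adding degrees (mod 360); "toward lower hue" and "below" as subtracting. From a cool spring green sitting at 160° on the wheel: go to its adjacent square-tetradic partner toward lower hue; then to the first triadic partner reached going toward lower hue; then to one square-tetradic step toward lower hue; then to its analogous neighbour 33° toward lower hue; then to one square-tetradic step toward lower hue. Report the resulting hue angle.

160 − 90 = 70°   (square ↓)
70 − 120 = -50 → -50 + 360 = 310°   (triadic ↓)
310 − 90 = 220°   (square ↓)
220 − 33 = 187°   (analog 33° ↓)
187 − 90 = 97°   (square ↓)

97°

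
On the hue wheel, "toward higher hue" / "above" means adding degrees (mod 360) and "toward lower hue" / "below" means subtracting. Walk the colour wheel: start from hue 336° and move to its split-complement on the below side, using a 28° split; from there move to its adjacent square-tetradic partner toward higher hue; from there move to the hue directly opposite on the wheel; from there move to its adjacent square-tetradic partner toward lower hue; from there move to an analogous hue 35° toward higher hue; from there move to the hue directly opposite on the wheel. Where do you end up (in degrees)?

163°

336 + 152 = 488 → 488 − 360 = 128°   (split-comp 28° ↓)
128 + 90 = 218°   (square ↑)
218 + 180 = 398 → 398 − 360 = 38°   (complement)
38 − 90 = -52 → -52 + 360 = 308°   (square ↓)
308 + 35 = 343°   (analog 35° ↑)
343 + 180 = 523 → 523 − 360 = 163°   (complement)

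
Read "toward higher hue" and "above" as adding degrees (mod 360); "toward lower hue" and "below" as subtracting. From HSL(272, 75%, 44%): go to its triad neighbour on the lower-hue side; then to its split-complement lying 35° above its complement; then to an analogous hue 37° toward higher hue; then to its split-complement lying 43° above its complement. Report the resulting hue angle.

267°

triadic ↓ −120°: 272 − 120 = 152°
split-comp 35° ↑ +215°: 152 + 215 = 367 → 367 − 360 = 7°
analog 37° ↑ +37°: 7 + 37 = 44°
split-comp 43° ↑ +223°: 44 + 223 = 267°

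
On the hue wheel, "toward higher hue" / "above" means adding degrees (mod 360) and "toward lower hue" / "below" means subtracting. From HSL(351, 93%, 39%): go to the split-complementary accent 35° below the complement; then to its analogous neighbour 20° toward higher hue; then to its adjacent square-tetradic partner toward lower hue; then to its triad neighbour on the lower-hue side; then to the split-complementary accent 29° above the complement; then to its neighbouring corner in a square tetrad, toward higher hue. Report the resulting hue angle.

351 + 145 = 496 → 496 − 360 = 136°   (split-comp 35° ↓)
136 + 20 = 156°   (analog 20° ↑)
156 − 90 = 66°   (square ↓)
66 − 120 = -54 → -54 + 360 = 306°   (triadic ↓)
306 + 209 = 515 → 515 − 360 = 155°   (split-comp 29° ↑)
155 + 90 = 245°   (square ↑)

245°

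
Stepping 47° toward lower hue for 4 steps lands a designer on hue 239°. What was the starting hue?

4 steps of 47° (toward lower hue) give a net shift of −188°.
Start = end − shift: 239 + 188 = 427 → 427 − 360 = 67°

67°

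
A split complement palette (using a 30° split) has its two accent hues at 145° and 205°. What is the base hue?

355°

The accents sit 30° either side of the complement, so the complement is their short-arc midpoint on the wheel.
Short-arc midpoint of 145° and 205°: 175°.
Base is 180° from the complement: 175 − 180 = -5 → -5 + 360 = 355°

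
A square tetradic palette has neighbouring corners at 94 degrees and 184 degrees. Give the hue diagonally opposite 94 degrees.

A square tetradic scheme places four hues 90° apart; opposite corners are 180° apart.
94 + 180 = 274°

274°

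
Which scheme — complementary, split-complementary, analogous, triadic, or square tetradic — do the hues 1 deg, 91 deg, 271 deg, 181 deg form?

square tetradic

Sort the hues: 1°, 91°, 181°, 271°.
Successive gaps around the wheel: 90°, 90°, 90°, 90°.
Four hues every 90° form a square tetradic scheme.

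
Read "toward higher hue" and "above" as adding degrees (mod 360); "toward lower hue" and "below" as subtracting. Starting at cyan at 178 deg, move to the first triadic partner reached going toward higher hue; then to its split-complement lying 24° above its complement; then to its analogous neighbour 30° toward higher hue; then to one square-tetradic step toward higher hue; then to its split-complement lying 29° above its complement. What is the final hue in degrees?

111°

178 + 120 = 298°   (triadic ↑)
298 + 204 = 502 → 502 − 360 = 142°   (split-comp 24° ↑)
142 + 30 = 172°   (analog 30° ↑)
172 + 90 = 262°   (square ↑)
262 + 209 = 471 → 471 − 360 = 111°   (split-comp 29° ↑)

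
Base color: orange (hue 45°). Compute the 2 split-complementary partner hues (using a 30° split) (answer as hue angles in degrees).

Split-complementary hues sit 30° either side of the complement.
Complement of 45°: 45 + 180 = 225°
225 − 30 = 195°
225 + 30 = 255°

195° and 255°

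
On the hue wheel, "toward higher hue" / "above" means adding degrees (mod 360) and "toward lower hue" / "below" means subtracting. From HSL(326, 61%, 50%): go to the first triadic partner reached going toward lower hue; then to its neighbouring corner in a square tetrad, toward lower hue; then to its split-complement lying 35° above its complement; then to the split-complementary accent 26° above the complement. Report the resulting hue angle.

triadic ↓ −120°: 326 − 120 = 206°
square ↓ −90°: 206 − 90 = 116°
split-comp 35° ↑ +215°: 116 + 215 = 331°
split-comp 26° ↑ +206°: 331 + 206 = 537 → 537 − 360 = 177°

177°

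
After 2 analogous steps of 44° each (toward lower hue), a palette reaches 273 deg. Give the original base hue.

2 steps of 44° (toward lower hue) give a net shift of −88°.
Start = end − shift: 273 + 88 = 361 → 361 − 360 = 1°

1°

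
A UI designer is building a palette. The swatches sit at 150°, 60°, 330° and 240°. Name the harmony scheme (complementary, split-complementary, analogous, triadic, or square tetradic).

square tetradic

Sort the hues: 60°, 150°, 240°, 330°.
Successive gaps around the wheel: 90°, 90°, 90°, 90°.
Four hues every 90° form a square tetradic scheme.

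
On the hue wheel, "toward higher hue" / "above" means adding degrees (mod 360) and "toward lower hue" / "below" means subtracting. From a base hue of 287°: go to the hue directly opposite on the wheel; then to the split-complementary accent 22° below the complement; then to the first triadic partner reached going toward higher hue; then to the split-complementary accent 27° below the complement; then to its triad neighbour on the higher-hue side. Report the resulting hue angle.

+180° (complement): 287 + 180 = 467 → 467 − 360 = 107°
+158° (split-comp 22° ↓): 107 + 158 = 265°
+120° (triadic ↑): 265 + 120 = 385 → 385 − 360 = 25°
+153° (split-comp 27° ↓): 25 + 153 = 178°
+120° (triadic ↑): 178 + 120 = 298°

298°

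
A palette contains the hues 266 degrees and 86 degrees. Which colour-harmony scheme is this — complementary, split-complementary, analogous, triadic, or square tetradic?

Sort the hues: 86°, 266°.
Successive gaps around the wheel: 180°, 180°.
Two hues 180° apart are complementary.

complementary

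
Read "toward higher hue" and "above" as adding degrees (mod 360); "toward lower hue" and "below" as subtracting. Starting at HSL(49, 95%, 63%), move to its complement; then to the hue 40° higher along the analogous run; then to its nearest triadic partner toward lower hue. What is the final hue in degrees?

+180° (complement): 49 + 180 = 229°
+40° (analog 40° ↑): 229 + 40 = 269°
−120° (triadic ↓): 269 − 120 = 149°

149°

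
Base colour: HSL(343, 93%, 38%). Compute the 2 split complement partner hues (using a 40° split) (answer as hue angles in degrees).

123° and 203°

Complement of 343°: 343 + 180 = 523 → 523 − 360 = 163°
163 − 40 = 123°
163 + 40 = 203°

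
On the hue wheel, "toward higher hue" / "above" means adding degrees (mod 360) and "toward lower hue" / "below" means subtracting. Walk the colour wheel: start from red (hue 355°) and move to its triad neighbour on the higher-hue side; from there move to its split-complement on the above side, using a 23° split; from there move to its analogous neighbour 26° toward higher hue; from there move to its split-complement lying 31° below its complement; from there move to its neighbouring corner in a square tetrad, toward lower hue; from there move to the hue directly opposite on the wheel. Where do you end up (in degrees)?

223°

355 + 120 = 475 → 475 − 360 = 115°   (triadic ↑)
115 + 203 = 318°   (split-comp 23° ↑)
318 + 26 = 344°   (analog 26° ↑)
344 + 149 = 493 → 493 − 360 = 133°   (split-comp 31° ↓)
133 − 90 = 43°   (square ↓)
43 + 180 = 223°   (complement)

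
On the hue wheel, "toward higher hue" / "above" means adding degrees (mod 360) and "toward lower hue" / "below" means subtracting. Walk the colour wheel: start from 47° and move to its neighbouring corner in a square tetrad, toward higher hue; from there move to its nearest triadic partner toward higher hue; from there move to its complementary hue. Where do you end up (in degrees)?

77°

square ↑ +90°: 47 + 90 = 137°
triadic ↑ +120°: 137 + 120 = 257°
complement +180°: 257 + 180 = 437 → 437 − 360 = 77°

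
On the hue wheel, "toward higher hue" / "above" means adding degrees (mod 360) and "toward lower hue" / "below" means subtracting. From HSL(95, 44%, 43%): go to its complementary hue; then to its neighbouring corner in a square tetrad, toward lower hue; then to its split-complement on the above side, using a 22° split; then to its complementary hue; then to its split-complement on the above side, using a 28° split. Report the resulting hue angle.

+180° (complement): 95 + 180 = 275°
−90° (square ↓): 275 − 90 = 185°
+202° (split-comp 22° ↑): 185 + 202 = 387 → 387 − 360 = 27°
+180° (complement): 27 + 180 = 207°
+208° (split-comp 28° ↑): 207 + 208 = 415 → 415 − 360 = 55°

55°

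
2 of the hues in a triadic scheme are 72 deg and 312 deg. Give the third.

192°

A triad places three hues 120° apart.
The full set through 72° is {72°, 192°, 312°}.
Given {72°, 312°}, the missing hue is 192°.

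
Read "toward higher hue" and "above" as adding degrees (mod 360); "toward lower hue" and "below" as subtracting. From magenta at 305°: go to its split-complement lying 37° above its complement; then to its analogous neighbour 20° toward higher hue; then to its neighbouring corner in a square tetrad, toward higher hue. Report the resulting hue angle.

+217° (split-comp 37° ↑): 305 + 217 = 522 → 522 − 360 = 162°
+20° (analog 20° ↑): 162 + 20 = 182°
+90° (square ↑): 182 + 90 = 272°

272°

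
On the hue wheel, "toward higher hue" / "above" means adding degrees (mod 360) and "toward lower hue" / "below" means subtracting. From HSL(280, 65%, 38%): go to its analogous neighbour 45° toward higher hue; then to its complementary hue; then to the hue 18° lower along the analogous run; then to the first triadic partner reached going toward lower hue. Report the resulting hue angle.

7°

280 + 45 = 325°   (analog 45° ↑)
325 + 180 = 505 → 505 − 360 = 145°   (complement)
145 − 18 = 127°   (analog 18° ↓)
127 − 120 = 7°   (triadic ↓)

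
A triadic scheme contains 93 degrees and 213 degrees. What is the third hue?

333°

A triad spaces three hues 120° apart.
The full set is {93°, 213°, 333°}.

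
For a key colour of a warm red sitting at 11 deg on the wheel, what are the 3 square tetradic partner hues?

101°, 191° and 281°

A square tetradic scheme places four hues every 90°.
11 + 90 = 101°
11 + 180 = 191°
11 + 270 = 281°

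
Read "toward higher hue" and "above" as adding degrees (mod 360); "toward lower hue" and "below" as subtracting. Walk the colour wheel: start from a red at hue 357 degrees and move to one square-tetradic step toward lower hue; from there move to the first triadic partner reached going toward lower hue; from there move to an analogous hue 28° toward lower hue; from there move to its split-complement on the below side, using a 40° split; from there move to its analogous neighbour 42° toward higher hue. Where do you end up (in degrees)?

square ↓ −90°: 357 − 90 = 267°
triadic ↓ −120°: 267 − 120 = 147°
analog 28° ↓ −28°: 147 − 28 = 119°
split-comp 40° ↓ +140°: 119 + 140 = 259°
analog 42° ↑ +42°: 259 + 42 = 301°

301°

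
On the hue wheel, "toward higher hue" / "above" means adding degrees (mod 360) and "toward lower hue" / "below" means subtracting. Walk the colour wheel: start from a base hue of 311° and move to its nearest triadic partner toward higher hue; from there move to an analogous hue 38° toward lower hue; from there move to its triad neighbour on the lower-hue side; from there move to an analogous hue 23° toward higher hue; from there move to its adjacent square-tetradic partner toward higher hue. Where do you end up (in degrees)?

triadic ↑ +120°: 311 + 120 = 431 → 431 − 360 = 71°
analog 38° ↓ −38°: 71 − 38 = 33°
triadic ↓ −120°: 33 − 120 = -87 → -87 + 360 = 273°
analog 23° ↑ +23°: 273 + 23 = 296°
square ↑ +90°: 296 + 90 = 386 → 386 − 360 = 26°

26°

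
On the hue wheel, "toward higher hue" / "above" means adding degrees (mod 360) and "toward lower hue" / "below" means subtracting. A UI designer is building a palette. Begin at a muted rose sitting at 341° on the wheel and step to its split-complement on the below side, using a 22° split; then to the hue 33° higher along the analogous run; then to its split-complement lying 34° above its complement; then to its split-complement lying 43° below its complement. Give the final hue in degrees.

163°

341 + 158 = 499 → 499 − 360 = 139°   (split-comp 22° ↓)
139 + 33 = 172°   (analog 33° ↑)
172 + 214 = 386 → 386 − 360 = 26°   (split-comp 34° ↑)
26 + 137 = 163°   (split-comp 43° ↓)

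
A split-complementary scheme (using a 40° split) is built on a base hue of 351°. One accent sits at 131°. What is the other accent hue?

Split-complementary hues sit 40° either side of the complement.
Complement of the base 351°: 351 + 180 = 531 → 531 − 360 = 171°
The given accent 131° is 40° one side of 171°; the other accent sits 40° the other side: 171 + 40 = 211°

211°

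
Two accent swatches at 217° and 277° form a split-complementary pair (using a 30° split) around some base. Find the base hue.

The accents sit 30° either side of the complement, so the complement is their short-arc midpoint on the wheel.
Short-arc midpoint of 217° and 277°: 247°.
Base is 180° from the complement: 247 − 180 = 67°

67°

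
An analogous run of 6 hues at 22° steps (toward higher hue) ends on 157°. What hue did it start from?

47°

5 steps of 22° (toward higher hue) give a net shift of +110°.
Start = end − shift: 157 − 110 = 47°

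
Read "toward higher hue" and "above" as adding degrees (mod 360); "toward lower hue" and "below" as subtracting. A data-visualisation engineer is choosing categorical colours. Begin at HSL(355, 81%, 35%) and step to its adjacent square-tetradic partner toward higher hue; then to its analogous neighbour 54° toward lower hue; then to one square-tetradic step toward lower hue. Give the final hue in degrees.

301°

square ↑ +90°: 355 + 90 = 445 → 445 − 360 = 85°
analog 54° ↓ −54°: 85 − 54 = 31°
square ↓ −90°: 31 − 90 = -59 → -59 + 360 = 301°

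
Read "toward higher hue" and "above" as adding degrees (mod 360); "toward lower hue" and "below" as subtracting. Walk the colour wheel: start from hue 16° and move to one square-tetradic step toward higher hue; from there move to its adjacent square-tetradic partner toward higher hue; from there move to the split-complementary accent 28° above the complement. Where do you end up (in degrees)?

44°

+90° (square ↑): 16 + 90 = 106°
+90° (square ↑): 106 + 90 = 196°
+208° (split-comp 28° ↑): 196 + 208 = 404 → 404 − 360 = 44°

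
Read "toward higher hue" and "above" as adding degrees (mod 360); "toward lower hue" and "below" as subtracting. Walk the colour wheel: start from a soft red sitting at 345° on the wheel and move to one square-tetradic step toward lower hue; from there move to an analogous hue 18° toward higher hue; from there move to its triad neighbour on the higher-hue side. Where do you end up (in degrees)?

square ↓ −90°: 345 − 90 = 255°
analog 18° ↑ +18°: 255 + 18 = 273°
triadic ↑ +120°: 273 + 120 = 393 → 393 − 360 = 33°

33°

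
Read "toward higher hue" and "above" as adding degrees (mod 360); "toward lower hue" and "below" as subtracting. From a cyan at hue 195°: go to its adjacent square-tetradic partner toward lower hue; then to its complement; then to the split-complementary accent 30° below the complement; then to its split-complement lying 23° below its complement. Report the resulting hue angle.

square ↓ −90°: 195 − 90 = 105°
complement +180°: 105 + 180 = 285°
split-comp 30° ↓ +150°: 285 + 150 = 435 → 435 − 360 = 75°
split-comp 23° ↓ +157°: 75 + 157 = 232°

232°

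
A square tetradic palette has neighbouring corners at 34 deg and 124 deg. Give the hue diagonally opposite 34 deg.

A square tetradic scheme places four hues 90° apart; opposite corners are 180° apart.
34 + 180 = 214°

214°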